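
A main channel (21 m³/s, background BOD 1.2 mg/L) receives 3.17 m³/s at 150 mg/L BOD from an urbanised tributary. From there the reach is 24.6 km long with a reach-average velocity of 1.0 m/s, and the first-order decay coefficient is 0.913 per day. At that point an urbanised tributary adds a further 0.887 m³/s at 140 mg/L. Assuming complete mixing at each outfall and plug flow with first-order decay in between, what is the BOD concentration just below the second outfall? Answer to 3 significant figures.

20.4 mg/L

Mass balance: C = (21.00·1.200 + 3.170·150.0) / 24.17 = 500.7/24.17 = 20.72 mg/L; combined flow 24.17 m³/s.
Travel time t = 24.6·1000 / 1.0 = 24600 s = 6.833 h.
After decay, C = 20.72 × e^(−kt) = 20.72 × 0.7711 = 15.97 mg/L.
Second outfall: C = (24.17·15.97 + 0.8870·140.0)/25.06 = 20.36 mg/L.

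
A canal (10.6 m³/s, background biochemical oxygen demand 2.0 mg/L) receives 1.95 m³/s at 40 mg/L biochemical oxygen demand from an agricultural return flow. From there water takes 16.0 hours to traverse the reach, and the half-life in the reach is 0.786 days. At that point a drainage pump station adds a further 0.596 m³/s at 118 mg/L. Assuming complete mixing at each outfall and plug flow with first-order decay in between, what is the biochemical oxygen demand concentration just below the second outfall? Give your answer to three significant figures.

Mass balance: C = (10.60·2.000 + 1.950·40.00) / 12.55 = 99.20/12.55 = 7.904 mg/L; combined flow 12.55 m³/s.
Half-life 0.786 d → k = ln 2 / 0.786 = 0.8819 d⁻¹.
After decay, C = 7.904 × e^(−kt) = 7.904 × 0.5555 = 4.391 mg/L.
Second outfall: C = (12.55·4.391 + 0.5960·118.0)/13.15 = 9.541 mg/L.

9.54 mg/L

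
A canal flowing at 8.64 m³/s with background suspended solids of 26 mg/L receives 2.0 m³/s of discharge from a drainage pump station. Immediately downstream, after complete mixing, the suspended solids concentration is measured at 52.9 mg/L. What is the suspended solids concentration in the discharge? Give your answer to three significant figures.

Mass balance: 8.640·26.00 + 2.000·Cₑ = 10.64·52.90
→ Cₑ = (10.64·52.90 − 8.640·26.00) / 2.000 = 169.1 mg/L.

169 mg/L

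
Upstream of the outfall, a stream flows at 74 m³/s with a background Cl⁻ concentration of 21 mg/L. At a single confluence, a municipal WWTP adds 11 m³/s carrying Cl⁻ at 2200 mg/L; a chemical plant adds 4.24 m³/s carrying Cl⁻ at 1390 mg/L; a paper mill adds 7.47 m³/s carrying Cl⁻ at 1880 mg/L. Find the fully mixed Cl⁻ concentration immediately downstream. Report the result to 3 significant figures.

472 mg/L

Flow-weighted average: C = (74.00·21.00 + 11.00·2200 + 4.240·1390 + 7.470·1880) / 96.71 = 45690/96.71 = 472.5 mg/L.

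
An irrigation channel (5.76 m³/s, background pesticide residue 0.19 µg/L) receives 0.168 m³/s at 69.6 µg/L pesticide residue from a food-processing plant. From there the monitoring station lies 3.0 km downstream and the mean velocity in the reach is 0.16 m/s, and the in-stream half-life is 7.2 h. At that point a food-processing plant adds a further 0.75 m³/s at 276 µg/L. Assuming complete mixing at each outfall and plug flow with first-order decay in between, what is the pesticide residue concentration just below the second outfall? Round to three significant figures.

32.2 µg/L

Mixed concentration C = ΣQC/ΣQ = (5.760·0.1900 + 0.1680·69.60) / 5.928 = 12.79/5.928 = 2.157 µg/L; combined flow 5.928 m³/s.
Travel time t = 3.0·1000 / 0.16 = 18750 s = 5.208 h.
Half-life 7.2 h → k = ln 2 / 7.2 = 0.09627 h⁻¹ = 2.310 d⁻¹.
Applying C = C₀e^(−kt): 2.157 × 0.6057 = 1.306 µg/L.
At the second outfall, C = (5.928·1.306 + 0.7500·276.0) / (5.928 + 0.7500) = 32.16 µg/L.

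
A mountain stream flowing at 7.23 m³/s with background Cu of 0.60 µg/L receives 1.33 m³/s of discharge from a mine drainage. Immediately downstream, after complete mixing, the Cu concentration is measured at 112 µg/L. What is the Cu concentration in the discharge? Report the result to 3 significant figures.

718 µg/L

Mass balance: 7.230·0.6000 + 1.330·Cₑ = 8.560·112.0
→ Cₑ = (8.560·112.0 − 7.230·0.6000) / 1.330 = 717.6 µg/L.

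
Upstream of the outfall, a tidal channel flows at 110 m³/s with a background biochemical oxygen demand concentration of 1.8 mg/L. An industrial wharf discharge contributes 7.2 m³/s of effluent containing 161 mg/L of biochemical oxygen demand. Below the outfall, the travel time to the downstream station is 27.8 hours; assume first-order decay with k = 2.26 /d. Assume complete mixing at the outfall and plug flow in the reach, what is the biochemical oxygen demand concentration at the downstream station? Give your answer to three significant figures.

Mass balance: C = (110.0·1.800 + 7.200·161.0) / 117.2 = 1357/117.2 = 11.58 mg/L.
After decay, C = 11.58 × e^(−kt) = 11.58 × 0.07296 = 0.8449 mg/L.

0.845 mg/L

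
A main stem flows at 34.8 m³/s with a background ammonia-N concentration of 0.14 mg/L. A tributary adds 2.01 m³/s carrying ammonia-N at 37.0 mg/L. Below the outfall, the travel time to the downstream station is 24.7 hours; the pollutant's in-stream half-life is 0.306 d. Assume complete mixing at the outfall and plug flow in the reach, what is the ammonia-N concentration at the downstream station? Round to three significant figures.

After mixing, C = (34.80·0.1400 + 2.010·37.00) / 36.81 = 79.24/36.81 = 2.153 mg/L.
Half-life 0.306 d → k = ln 2 / 0.306 = 2.265 d⁻¹.
Applying C = C₀e^(−kt): 2.153 × 0.09717 = 0.2092 mg/L.

0.209 mg/L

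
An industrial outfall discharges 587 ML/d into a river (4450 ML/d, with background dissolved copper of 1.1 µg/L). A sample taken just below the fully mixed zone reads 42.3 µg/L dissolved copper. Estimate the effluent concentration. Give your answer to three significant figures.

Mass balance: 4450·1.100 + 587.0·Cₑ = 5037·42.30
→ Cₑ = (5037·42.30 − 4450·1.100) / 587.0 = 354.6 µg/L.

355 µg/L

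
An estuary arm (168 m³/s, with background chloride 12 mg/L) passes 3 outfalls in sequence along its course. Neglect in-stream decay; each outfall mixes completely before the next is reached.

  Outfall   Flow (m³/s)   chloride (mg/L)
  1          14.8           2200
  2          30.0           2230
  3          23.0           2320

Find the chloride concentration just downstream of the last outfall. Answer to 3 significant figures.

After outfall 1: Q = 168.0 + 14.80 = 182.8 m³/s; C = (168.0·12.00 + 14.80·2200)/182.8 = 189.1 mg/L.
After outfall 2: Q = 182.8 + 30.00 = 212.8 m³/s; C = (182.8·189.1 + 30.00·2230)/212.8 = 476.9 mg/L.
After outfall 3: Q = 212.8 + 23.00 = 235.8 m³/s; C = (212.8·476.9 + 23.00·2320)/235.8 = 656.6 mg/L.

657 mg/L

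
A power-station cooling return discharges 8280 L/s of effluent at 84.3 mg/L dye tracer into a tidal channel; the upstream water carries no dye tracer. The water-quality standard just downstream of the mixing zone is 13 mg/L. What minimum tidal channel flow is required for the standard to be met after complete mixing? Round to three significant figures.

Set C_mix = 13: (Q·0 + 8280·84.30) / (Q + 8280) = 13
→ Q = 8280·(84.30 − 13)/(13 − 0) = 45410 L/s.

45400 L/s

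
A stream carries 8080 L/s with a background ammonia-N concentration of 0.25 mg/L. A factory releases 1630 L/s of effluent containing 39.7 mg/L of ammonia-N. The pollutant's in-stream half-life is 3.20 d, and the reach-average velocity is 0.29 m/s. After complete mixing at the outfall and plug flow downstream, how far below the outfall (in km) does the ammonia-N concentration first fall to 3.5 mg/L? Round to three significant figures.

78.1 km

Flow-weighted average: C = (8080·0.2500 + 1630·39.70) / 9710 = 66730/9710 = 6.872 mg/L.
Half-life 3.20 d → k = ln 2 / 3.20 = 0.2166 d⁻¹.
Set 6.872·exp(−k·t) = 3.5 → t = ln(6.872/3.5)/k = 269100 s = 74.76 h.
Distance = v·t = 0.29·269100 = 78050 m = 78.05 km.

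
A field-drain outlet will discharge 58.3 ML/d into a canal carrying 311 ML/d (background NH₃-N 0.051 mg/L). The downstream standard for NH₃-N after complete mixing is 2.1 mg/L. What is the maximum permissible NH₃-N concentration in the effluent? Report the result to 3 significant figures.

13.0 mg/L

At the limit, (Qr·Cr + Qe·Cₑ)/(Qr + Qe) = 2.1:
Cₑ = (369.3·2.1 − 311.0·0.05100) / 58.30 = 13.03 mg/L.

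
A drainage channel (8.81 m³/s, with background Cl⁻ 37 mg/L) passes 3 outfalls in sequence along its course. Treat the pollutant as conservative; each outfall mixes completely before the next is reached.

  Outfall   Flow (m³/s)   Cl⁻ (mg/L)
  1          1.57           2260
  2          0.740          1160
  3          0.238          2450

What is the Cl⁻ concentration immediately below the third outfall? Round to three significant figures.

After outfall 1: Q = 8.810 + 1.570 = 10.38 m³/s; C = (8.810·37.00 + 1.570·2260)/10.38 = 373.2 mg/L.
After outfall 2: Q = 10.38 + 0.7400 = 11.12 m³/s; C = (10.38·373.2 + 0.7400·1160)/11.12 = 425.6 mg/L.
After outfall 3: Q = 11.12 + 0.2380 = 11.36 m³/s; C = (11.12·425.6 + 0.2380·2450)/11.36 = 468.0 mg/L.

468 mg/L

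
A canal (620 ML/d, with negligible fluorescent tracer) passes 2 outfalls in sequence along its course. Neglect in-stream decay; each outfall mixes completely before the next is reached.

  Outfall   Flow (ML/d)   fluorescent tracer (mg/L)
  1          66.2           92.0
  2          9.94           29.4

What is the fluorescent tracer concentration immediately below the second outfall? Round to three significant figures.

9.17 mg/L

Below outfall 1: Q → 686.2 ML/d, C = (620.0·0 + 66.20·92.00)/686.2 = 8.876 mg/L.
Below outfall 2: Q → 696.1 ML/d, C = (686.2·8.876 + 9.940·29.40)/696.1 = 9.169 mg/L.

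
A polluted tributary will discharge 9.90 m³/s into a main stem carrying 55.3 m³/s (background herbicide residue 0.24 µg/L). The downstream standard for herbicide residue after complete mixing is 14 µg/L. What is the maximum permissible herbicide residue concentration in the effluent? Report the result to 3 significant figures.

At the limit, (Qr·Cr + Qe·Cₑ)/(Qr + Qe) = 14:
Cₑ = (65.20·14 − 55.30·0.2400) / 9.900 = 90.86 µg/L.

90.9 µg/L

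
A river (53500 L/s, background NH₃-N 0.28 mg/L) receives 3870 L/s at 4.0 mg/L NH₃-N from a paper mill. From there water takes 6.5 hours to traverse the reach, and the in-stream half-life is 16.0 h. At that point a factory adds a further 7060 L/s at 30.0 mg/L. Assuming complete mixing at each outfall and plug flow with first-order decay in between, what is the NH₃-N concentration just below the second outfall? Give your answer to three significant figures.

Conservation of mass: C = (53500·0.2800 + 3870·4.000) / 57370 = 30460/57370 = 0.5309 mg/L; combined flow 57370 L/s.
Half-life 16.0 h → k = ln 2 / 16.0 = 0.04332 h⁻¹ = 1.040 d⁻¹.
Applying C = C₀e^(−kt): 0.5309 × 0.7546 = 0.4006 mg/L.
Second outfall: C = (57370·0.4006 + 7060·30.00)/64430 = 3.644 mg/L.

3.64 mg/L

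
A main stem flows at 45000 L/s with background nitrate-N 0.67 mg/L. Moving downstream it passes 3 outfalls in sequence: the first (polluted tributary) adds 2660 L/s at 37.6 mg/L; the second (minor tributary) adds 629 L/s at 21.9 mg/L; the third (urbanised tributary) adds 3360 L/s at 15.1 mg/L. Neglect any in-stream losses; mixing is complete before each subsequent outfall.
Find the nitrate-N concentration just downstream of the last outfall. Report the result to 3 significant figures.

After outfall 1: Q = 45000 + 2660 = 47660 L/s; C = (45000·0.6700 + 2660·37.60)/47660 = 2.731 mg/L.
After outfall 2: Q = 47660 + 629.0 = 48290 L/s; C = (47660·2.731 + 629.0·21.90)/48290 = 2.981 mg/L.
After outfall 3: Q = 48290 + 3360 = 51650 L/s; C = (48290·2.981 + 3360·15.10)/51650 = 3.769 mg/L.

3.77 mg/L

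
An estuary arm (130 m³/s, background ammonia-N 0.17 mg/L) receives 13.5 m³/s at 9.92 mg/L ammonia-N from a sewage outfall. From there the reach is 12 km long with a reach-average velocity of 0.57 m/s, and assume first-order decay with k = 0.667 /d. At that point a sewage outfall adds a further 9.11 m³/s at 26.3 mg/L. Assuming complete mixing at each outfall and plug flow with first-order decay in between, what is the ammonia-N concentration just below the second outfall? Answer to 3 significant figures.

2.44 mg/L

Mass balance: C = (130.0·0.1700 + 13.50·9.920) / 143.5 = 156.0/143.5 = 1.087 mg/L; combined flow 143.5 m³/s.
Travel time t = 12·1000 / 0.57 = 21050 s = 5.848 h.
First-order decay: C = 1.087·exp(−k·t) = 1.087·0.8500 = 0.9242 mg/L.
Second outfall: C = (143.5·0.9242 + 9.110·26.30)/152.6 = 2.439 mg/L.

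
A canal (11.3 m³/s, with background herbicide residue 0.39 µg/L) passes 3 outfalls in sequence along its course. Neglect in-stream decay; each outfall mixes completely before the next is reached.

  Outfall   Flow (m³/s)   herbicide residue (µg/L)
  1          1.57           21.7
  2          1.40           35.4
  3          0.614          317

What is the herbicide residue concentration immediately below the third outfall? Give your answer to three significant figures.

19.0 µg/L

Outfall 1: combined Q = 12.87 m³/s; C = (11.30·0.3900 + 1.570·21.70)/12.87 = 2.990 µg/L.
Outfall 2: combined Q = 14.27 m³/s; C = (12.87·2.990 + 1.400·35.40)/14.27 = 6.169 µg/L.
Outfall 3: combined Q = 14.88 m³/s; C = (14.27·6.169 + 0.6140·317.0)/14.88 = 18.99 µg/L.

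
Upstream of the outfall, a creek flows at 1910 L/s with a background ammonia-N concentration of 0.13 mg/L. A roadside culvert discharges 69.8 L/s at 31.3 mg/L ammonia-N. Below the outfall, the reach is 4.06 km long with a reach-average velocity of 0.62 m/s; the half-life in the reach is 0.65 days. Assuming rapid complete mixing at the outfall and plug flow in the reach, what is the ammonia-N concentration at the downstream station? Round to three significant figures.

Flow-weighted average: C = (1910·0.1300 + 69.80·31.30) / 1980 = 2433/1980 = 1.229 mg/L.
Travel time t = 4.06·1000 / 0.62 = 6548 s = 1.819 h.
Half-life 0.65 d → k = ln 2 / 0.65 = 1.066 d⁻¹.
First-order decay: C = 1.229·exp(−k·t) = 1.229·0.9224 = 1.134 mg/L.

1.13 mg/L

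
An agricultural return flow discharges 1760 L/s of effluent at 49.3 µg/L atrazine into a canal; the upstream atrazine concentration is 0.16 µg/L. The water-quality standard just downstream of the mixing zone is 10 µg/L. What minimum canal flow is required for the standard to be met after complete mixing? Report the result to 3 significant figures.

Set C_mix = 10: (Q·0.1600 + 1760·49.30) / (Q + 1760) = 10
→ Q = 1760·(49.30 − 10)/(10 − 0.1600) = 7029 L/s.

7030 L/s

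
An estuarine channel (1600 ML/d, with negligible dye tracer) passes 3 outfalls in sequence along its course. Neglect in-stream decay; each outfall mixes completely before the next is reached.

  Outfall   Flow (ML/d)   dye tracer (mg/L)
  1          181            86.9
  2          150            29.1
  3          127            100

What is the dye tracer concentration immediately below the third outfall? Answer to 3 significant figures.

15.9 mg/L

Outfall 1: combined Q = 1781 ML/d; C = (1600·0 + 181.0·86.90)/1781 = 8.831 mg/L.
Outfall 2: combined Q = 1931 ML/d; C = (1781·8.831 + 150.0·29.10)/1931 = 10.41 mg/L.
Outfall 3: combined Q = 2058 ML/d; C = (1931·10.41 + 127.0·100.0)/2058 = 15.93 mg/L.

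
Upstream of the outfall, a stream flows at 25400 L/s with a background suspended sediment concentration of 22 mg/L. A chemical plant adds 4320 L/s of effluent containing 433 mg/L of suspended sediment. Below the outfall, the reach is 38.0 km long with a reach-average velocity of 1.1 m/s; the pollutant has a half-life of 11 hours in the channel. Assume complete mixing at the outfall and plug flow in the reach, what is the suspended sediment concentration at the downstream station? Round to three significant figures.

After mixing, C = (25400·22.00 + 4320·433.0) / 29720 = 2429000/29720 = 81.74 mg/L.
Travel time t = 38.0·1000 / 1.1 = 34550 s = 9.596 h.
Half-life 11 h → k = ln 2 / 11 = 0.06301 h⁻¹ = 1.512 d⁻¹.
After decay, C = 81.74 × e^(−kt) = 81.74 × 0.5463 = 44.65 mg/L.

44.7 mg/L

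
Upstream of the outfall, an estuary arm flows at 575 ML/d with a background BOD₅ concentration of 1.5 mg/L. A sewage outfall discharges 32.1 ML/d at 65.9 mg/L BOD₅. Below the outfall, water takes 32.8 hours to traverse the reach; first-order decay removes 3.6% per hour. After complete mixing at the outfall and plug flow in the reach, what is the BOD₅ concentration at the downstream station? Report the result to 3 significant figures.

1.47 mg/L

Conservation of mass: C = (575.0·1.500 + 32.10·65.90) / 607.1 = 2978/607.1 = 4.905 mg/L.
3.6%/h lost → k = −ln(1 − 0.036) = 0.03666 h⁻¹.
After decay, C = 4.905 × e^(−kt) = 4.905 × 0.3004 = 1.474 mg/L.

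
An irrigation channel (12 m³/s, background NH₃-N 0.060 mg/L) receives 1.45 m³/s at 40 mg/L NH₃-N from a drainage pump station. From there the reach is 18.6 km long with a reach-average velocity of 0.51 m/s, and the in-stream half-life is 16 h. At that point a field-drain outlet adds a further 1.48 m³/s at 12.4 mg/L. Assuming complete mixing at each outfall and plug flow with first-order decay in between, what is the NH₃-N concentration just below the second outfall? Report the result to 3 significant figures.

After mixing, C = (12.00·0.06000 + 1.450·40.00) / 13.45 = 58.72/13.45 = 4.366 mg/L; combined flow 13.45 m³/s.
Travel time t = 18.6·1000 / 0.51 = 36470 s = 10.13 h.
Half-life 16 h → k = ln 2 / 16 = 0.04332 h⁻¹ = 1.040 d⁻¹.
First-order decay: C = 4.366·exp(−k·t) = 4.366·0.6448 = 2.815 mg/L.
Second outfall: C = (13.45·2.815 + 1.480·12.40)/14.93 = 3.765 mg/L.

3.77 mg/L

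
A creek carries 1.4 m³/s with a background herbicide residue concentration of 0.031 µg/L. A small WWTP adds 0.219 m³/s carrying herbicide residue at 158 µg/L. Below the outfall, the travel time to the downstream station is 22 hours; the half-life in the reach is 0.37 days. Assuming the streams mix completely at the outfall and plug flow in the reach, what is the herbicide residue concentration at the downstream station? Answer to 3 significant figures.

Mixed concentration C = ΣQC/ΣQ = (1.400·0.03100 + 0.2190·158.0) / 1.619 = 34.65/1.619 = 21.40 µg/L.
Half-life 0.37 d → k = ln 2 / 0.37 = 1.873 d⁻¹.
After decay, C = 21.40 × e^(−kt) = 21.40 × 0.1796 = 3.842 µg/L.

3.84 µg/L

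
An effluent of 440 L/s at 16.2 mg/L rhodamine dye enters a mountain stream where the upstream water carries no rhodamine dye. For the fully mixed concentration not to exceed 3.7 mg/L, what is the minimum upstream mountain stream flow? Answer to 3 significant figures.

1490 L/s

Set C_mix = 3.7: (Q·0 + 440.0·16.20) / (Q + 440.0) = 3.7
→ Q = 440.0·(16.20 − 3.7)/(3.7 − 0) = 1486 L/s.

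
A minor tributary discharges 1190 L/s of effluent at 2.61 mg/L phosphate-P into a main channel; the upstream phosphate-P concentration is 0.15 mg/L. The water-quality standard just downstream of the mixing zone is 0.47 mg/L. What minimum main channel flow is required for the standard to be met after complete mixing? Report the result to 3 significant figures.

Set C_mix = 0.47: (Q·0.1500 + 1190·2.610) / (Q + 1190) = 0.47
→ Q = 1190·(2.610 − 0.47)/(0.47 − 0.1500) = 7958 L/s.

7960 L/s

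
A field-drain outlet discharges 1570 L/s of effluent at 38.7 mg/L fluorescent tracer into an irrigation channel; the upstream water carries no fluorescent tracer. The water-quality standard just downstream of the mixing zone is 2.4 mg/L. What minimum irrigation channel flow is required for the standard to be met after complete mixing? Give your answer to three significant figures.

Set C_mix = 2.4: (Q·0 + 1570·38.70) / (Q + 1570) = 2.4
→ Q = 1570·(38.70 − 2.4)/(2.4 − 0) = 23750 L/s.

23700 L/s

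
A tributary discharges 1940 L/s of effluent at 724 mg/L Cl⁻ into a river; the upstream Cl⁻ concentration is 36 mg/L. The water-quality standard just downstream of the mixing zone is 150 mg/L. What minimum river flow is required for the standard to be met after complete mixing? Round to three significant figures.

9770 L/s

Set C_mix = 150: (Q·36.00 + 1940·724.0) / (Q + 1940) = 150
→ Q = 1940·(724.0 − 150)/(150 − 36.00) = 9768 L/s.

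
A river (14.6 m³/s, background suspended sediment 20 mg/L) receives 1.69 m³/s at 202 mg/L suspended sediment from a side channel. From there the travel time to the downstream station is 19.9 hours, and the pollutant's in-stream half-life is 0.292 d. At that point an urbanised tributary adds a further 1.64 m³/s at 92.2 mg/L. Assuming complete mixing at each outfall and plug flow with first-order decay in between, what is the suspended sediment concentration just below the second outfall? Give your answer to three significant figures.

After mixing, C = (14.60·20.00 + 1.690·202.0) / 16.29 = 633.4/16.29 = 38.88 mg/L; combined flow 16.29 m³/s.
Half-life 0.292 d → k = ln 2 / 0.292 = 2.374 d⁻¹.
First-order decay: C = 38.88·exp(−k·t) = 38.88·0.1397 = 5.432 mg/L.
At the second outfall, C = (16.29·5.432 + 1.640·92.20) / (16.29 + 1.640) = 13.37 mg/L.

13.4 mg/L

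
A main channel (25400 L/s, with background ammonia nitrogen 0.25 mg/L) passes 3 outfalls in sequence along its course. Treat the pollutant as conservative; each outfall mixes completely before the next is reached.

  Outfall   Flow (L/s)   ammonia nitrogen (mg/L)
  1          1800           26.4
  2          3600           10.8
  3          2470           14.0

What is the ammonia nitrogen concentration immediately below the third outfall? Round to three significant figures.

3.83 mg/L

Outfall 1: combined Q = 27200 L/s; C = (25400·0.2500 + 1800·26.40)/27200 = 1.981 mg/L.
Outfall 2: combined Q = 30800 L/s; C = (27200·1.981 + 3600·10.80)/30800 = 3.011 mg/L.
Outfall 3: combined Q = 33270 L/s; C = (30800·3.011 + 2470·14.00)/33270 = 3.827 mg/L.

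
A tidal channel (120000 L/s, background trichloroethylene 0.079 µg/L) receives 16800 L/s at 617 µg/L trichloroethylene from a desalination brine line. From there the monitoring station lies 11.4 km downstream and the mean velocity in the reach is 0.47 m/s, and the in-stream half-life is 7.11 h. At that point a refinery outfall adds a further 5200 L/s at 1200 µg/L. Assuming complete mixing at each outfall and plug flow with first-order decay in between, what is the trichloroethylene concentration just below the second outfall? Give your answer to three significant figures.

81.8 µg/L

Mixed concentration C = ΣQC/ΣQ = (120000·0.07900 + 16800·617.0) / 136800 = 10380000/136800 = 75.84 µg/L; combined flow 136800 L/s.
Travel time t = 11.4·1000 / 0.47 = 24260 s = 6.738 h.
Half-life 7.11 h → k = ln 2 / 7.11 = 0.09749 h⁻¹ = 2.340 d⁻¹.
Decay over the reach: 75.84·exp(−kt) = 75.84·0.5185 = 39.32 µg/L.
Second outfall: C = (136800·39.32 + 5200·1200)/142000 = 81.83 µg/L.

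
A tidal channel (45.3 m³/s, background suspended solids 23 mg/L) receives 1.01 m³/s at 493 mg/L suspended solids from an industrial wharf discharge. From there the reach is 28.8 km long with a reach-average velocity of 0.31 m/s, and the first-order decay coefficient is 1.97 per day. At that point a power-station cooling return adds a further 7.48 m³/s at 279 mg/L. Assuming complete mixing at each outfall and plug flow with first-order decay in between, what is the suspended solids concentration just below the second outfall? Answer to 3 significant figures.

42.2 mg/L

Mass balance: C = (45.30·23.00 + 1.010·493.0) / 46.31 = 1540/46.31 = 33.25 mg/L; combined flow 46.31 m³/s.
Travel time t = 28.8·1000 / 0.31 = 92900 s = 25.81 h.
After decay, C = 33.25 × e^(−kt) = 33.25 × 0.1202 = 3.998 mg/L.
Second outfall: C = (46.31·3.998 + 7.480·279.0)/53.79 = 42.24 mg/L.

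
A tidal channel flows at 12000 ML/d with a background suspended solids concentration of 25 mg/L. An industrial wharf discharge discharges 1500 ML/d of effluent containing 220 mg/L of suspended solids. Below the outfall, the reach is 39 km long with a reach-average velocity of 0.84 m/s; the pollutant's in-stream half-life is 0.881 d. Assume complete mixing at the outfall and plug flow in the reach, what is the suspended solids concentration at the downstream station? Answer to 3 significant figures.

Conservation of mass: C = (12000·25.00 + 1500·220.0) / 13500 = 630000/13500 = 46.67 mg/L.
Travel time t = 39·1000 / 0.84 = 46430 s = 12.90 h.
Half-life 0.881 d → k = ln 2 / 0.881 = 0.7868 d⁻¹.
First-order decay: C = 46.67·exp(−k·t) = 46.67·0.6552 = 30.58 mg/L.

30.6 mg/L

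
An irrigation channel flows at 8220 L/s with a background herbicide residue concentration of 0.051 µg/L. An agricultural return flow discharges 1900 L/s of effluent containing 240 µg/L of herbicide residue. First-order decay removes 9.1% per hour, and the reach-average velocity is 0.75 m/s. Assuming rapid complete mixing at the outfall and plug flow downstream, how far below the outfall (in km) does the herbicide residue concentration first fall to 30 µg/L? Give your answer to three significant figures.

Mass balance: C = (8220·0.05100 + 1900·240.0) / 10120 = 456400/10120 = 45.10 µg/L.
9.1%/h lost → k = −ln(1 − 0.091) = 0.09541 h⁻¹.
Set 45.10·exp(−k·t) = 30 → t = ln(45.10/30)/k = 15380 s = 4.273 h.
Distance = v·t = 0.75·15380 = 11540 m = 11.54 km.

11.5 km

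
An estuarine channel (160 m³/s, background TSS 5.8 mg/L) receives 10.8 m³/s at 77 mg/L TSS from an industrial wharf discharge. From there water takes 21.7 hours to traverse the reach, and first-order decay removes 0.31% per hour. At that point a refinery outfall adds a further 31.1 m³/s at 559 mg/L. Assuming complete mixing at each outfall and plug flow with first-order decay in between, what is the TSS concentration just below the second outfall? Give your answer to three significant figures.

Flow-weighted average: C = (160.0·5.800 + 10.80·77.00) / 170.8 = 1760/170.8 = 10.30 mg/L; combined flow 170.8 m³/s.
0.31%/h lost → k = −ln(1 − 0.0031) = 0.003105 h⁻¹.
Applying C = C₀e^(−kt): 10.30 × 0.9348 = 9.631 mg/L.
Second outfall: C = (170.8·9.631 + 31.10·559.0)/201.9 = 94.25 mg/L.

94.3 mg/L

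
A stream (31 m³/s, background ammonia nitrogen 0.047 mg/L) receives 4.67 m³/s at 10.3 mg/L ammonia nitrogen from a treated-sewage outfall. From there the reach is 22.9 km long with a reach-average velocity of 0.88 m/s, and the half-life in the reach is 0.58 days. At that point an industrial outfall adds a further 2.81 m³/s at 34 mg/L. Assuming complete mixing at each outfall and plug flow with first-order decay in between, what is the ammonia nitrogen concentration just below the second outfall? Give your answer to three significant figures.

3.38 mg/L

Flow-weighted average: C = (31.00·0.04700 + 4.670·10.30) / 35.67 = 49.56/35.67 = 1.389 mg/L; combined flow 35.67 m³/s.
Travel time t = 22.9·1000 / 0.88 = 26020 s = 7.229 h.
Half-life 0.58 d → k = ln 2 / 0.58 = 1.195 d⁻¹.
After decay, C = 1.389 × e^(−kt) = 1.389 × 0.6977 = 0.9694 mg/L.
At the second outfall, C = (35.67·0.9694 + 2.810·34.00) / (35.67 + 2.810) = 3.381 mg/L.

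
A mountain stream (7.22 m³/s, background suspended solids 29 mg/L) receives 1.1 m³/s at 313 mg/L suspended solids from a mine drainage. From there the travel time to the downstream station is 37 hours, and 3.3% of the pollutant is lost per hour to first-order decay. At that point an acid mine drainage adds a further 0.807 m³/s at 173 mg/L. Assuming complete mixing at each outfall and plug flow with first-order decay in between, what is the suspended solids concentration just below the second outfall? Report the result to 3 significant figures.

32.8 mg/L

After mixing, C = (7.220·29.00 + 1.100·313.0) / 8.320 = 553.7/8.320 = 66.55 mg/L; combined flow 8.320 m³/s.
3.3%/h lost → k = −ln(1 − 0.033) = 0.03356 h⁻¹.
Decay over the reach: 66.55·exp(−kt) = 66.55·0.2889 = 19.23 mg/L.
Second outfall: C = (8.320·19.23 + 0.8070·173.0)/9.127 = 32.82 mg/L.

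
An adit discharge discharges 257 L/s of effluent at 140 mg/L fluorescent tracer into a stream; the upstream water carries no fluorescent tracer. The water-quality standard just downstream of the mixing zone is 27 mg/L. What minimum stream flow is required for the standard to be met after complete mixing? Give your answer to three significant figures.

1080 L/s

Set C_mix = 27: (Q·0 + 257.0·140.0) / (Q + 257.0) = 27
→ Q = 257.0·(140.0 − 27)/(27 − 0) = 1076 L/s.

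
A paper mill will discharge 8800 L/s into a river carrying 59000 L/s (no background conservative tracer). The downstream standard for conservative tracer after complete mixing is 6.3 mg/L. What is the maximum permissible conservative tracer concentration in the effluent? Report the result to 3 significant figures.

At the limit, (Qr·Cr + Qe·Cₑ)/(Qr + Qe) = 6.3:
Cₑ = (67800·6.3 − 59000·0) / 8800 = 48.54 mg/L.

48.5 mg/L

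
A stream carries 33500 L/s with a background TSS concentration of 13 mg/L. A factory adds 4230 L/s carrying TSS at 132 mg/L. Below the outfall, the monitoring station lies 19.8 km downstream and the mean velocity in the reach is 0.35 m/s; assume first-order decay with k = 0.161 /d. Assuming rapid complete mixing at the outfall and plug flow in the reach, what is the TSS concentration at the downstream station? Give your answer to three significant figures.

Conservation of mass: C = (33500·13.00 + 4230·132.0) / 37730 = 993900/37730 = 26.34 mg/L.
Travel time t = 19.8·1000 / 0.35 = 56570 s = 15.71 h.
First-order decay: C = 26.34·exp(−k·t) = 26.34·0.8999 = 23.71 mg/L.

23.7 mg/L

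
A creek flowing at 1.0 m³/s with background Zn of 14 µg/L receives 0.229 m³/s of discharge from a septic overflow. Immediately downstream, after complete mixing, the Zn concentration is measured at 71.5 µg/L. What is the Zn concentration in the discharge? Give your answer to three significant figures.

Mass balance: 1.000·14.00 + 0.2290·Cₑ = 1.229·71.50
→ Cₑ = (1.229·71.50 − 1.000·14.00) / 0.2290 = 322.6 µg/L.

323 µg/L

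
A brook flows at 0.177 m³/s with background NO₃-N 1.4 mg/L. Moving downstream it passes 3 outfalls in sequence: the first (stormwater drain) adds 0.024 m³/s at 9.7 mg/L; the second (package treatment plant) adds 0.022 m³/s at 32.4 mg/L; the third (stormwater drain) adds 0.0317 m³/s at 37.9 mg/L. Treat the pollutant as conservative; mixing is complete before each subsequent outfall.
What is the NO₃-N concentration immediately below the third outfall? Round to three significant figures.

9.40 mg/L

Outfall 1: combined Q = 0.2010 m³/s; C = (0.1770·1.400 + 0.02400·9.700)/0.2010 = 2.391 mg/L.
Outfall 2: combined Q = 0.2230 m³/s; C = (0.2010·2.391 + 0.02200·32.40)/0.2230 = 5.352 mg/L.
Outfall 3: combined Q = 0.2547 m³/s; C = (0.2230·5.352 + 0.03170·37.90)/0.2547 = 9.403 mg/L.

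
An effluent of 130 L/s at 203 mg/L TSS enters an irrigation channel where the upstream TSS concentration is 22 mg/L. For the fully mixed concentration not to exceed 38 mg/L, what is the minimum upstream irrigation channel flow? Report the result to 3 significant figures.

Set C_mix = 38: (Q·22.00 + 130.0·203.0) / (Q + 130.0) = 38
→ Q = 130.0·(203.0 − 38)/(38 − 22.00) = 1341 L/s.

1340 L/s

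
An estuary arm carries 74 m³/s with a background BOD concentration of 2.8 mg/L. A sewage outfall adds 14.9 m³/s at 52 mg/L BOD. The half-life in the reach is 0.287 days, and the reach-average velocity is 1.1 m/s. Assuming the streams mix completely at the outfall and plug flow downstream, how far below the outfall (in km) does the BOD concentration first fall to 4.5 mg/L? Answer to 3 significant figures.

35.3 km

After mixing, C = (74.00·2.800 + 14.90·52.00) / 88.90 = 982.0/88.90 = 11.05 mg/L.
Half-life 0.287 d → k = ln 2 / 0.287 = 2.415 d⁻¹.
Set 11.05·exp(−k·t) = 4.5 → t = ln(11.05/4.5)/k = 32130 s = 8.924 h.
Distance = v·t = 1.1·32130 = 35340 m = 35.34 km.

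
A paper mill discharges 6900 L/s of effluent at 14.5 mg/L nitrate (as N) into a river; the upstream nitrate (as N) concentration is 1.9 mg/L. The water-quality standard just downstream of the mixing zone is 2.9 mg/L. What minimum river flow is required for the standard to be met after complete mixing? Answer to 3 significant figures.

80000 L/s

Set C_mix = 2.9: (Q·1.900 + 6900·14.50) / (Q + 6900) = 2.9
→ Q = 6900·(14.50 − 2.9)/(2.9 − 1.900) = 80040 L/s.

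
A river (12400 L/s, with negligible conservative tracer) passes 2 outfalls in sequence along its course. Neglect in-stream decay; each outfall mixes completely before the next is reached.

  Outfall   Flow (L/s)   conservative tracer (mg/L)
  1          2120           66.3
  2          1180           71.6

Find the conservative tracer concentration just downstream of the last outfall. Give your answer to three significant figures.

Outfall 1: combined Q = 14520 L/s; C = (12400·0 + 2120·66.30)/14520 = 9.680 mg/L.
Outfall 2: combined Q = 15700 L/s; C = (14520·9.680 + 1180·71.60)/15700 = 14.33 mg/L.

14.3 mg/L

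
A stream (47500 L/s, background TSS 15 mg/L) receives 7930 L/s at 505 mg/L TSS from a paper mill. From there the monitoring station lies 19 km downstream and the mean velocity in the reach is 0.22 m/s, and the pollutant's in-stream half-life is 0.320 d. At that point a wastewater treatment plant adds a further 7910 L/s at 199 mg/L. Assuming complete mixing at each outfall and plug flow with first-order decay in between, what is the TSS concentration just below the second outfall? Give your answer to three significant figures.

Mass balance: C = (47500·15.00 + 7930·505.0) / 55430 = 4717000/55430 = 85.10 mg/L; combined flow 55430 L/s.
Travel time t = 19·1000 / 0.22 = 86360 s = 23.99 h.
Half-life 0.320 d → k = ln 2 / 0.320 = 2.166 d⁻¹.
Decay over the reach: 85.10·exp(−kt) = 85.10·0.1147 = 9.764 mg/L.
At the second outfall, C = (55430·9.764 + 7910·199.0) / (55430 + 7910) = 33.40 mg/L.

33.4 mg/L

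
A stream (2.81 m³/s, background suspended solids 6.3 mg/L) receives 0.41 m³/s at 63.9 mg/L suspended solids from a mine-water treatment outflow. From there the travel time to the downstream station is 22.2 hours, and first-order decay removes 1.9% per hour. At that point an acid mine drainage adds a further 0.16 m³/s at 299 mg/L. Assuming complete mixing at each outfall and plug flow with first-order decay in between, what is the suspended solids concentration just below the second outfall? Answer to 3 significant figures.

Conservation of mass: C = (2.810·6.300 + 0.4100·63.90) / 3.220 = 43.90/3.220 = 13.63 mg/L; combined flow 3.220 m³/s.
1.9%/h lost → k = −ln(1 − 0.019) = 0.01918 h⁻¹.
Decay over the reach: 13.63·exp(−kt) = 13.63·0.6532 = 8.906 mg/L.
Second outfall: C = (3.220·8.906 + 0.1600·299.0)/3.380 = 22.64 mg/L.

22.6 mg/L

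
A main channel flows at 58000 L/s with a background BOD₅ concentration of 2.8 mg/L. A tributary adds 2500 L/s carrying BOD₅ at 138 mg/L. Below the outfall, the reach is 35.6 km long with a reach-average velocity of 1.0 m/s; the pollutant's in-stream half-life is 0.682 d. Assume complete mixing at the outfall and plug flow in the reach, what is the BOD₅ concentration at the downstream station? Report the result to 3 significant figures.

Mixed concentration C = ΣQC/ΣQ = (58000·2.800 + 2500·138.0) / 60500 = 507400/60500 = 8.387 mg/L.
Travel time t = 35.6·1000 / 1.0 = 35600 s = 9.889 h.
Half-life 0.682 d → k = ln 2 / 0.682 = 1.016 d⁻¹.
Applying C = C₀e^(−kt): 8.387 × 0.6579 = 5.517 mg/L.

5.52 mg/L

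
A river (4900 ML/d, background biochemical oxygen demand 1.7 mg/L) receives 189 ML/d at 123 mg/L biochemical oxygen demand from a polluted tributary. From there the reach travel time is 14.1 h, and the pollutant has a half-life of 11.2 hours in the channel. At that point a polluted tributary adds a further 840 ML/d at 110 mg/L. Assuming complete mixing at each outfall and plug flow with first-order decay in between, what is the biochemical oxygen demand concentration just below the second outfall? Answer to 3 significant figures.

After mixing, C = (4900·1.700 + 189.0·123.0) / 5089 = 31580/5089 = 6.205 mg/L; combined flow 5089 ML/d.
Half-life 11.2 h → k = ln 2 / 11.2 = 0.06189 h⁻¹ = 1.485 d⁻¹.
Decay over the reach: 6.205·exp(−kt) = 6.205·0.4179 = 2.593 mg/L.
Second outfall: C = (5089·2.593 + 840.0·110.0)/5929 = 17.81 mg/L.

17.8 mg/L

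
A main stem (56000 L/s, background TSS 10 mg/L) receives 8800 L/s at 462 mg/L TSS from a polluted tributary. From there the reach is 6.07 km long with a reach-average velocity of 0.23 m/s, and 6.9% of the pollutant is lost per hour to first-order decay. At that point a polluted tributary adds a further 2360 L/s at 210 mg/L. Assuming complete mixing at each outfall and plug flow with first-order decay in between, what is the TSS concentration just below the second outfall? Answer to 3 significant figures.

48.2 mg/L

After mixing, C = (56000·10.00 + 8800·462.0) / 64800 = 4626000/64800 = 71.38 mg/L; combined flow 64800 L/s.
Travel time t = 6.07·1000 / 0.23 = 26390 s = 7.331 h.
6.9%/h lost → k = −ln(1 − 0.069) = 0.07150 h⁻¹.
Decay over the reach: 71.38·exp(−kt) = 71.38·0.5921 = 42.26 mg/L.
At the second outfall, C = (64800·42.26 + 2360·210.0) / (64800 + 2360) = 48.16 mg/L.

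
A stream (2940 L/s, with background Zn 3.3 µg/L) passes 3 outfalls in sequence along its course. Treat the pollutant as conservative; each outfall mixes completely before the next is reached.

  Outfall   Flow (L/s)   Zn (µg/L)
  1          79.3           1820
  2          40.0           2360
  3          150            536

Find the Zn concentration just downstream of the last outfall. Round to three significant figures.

102 µg/L

Below outfall 1: Q → 3019 L/s, C = (2940·3.300 + 79.30·1820)/3019 = 51.01 µg/L.
Below outfall 2: Q → 3059 L/s, C = (3019·51.01 + 40.00·2360)/3059 = 81.20 µg/L.
Below outfall 3: Q → 3209 L/s, C = (3059·81.20 + 150.0·536.0)/3209 = 102.5 µg/L.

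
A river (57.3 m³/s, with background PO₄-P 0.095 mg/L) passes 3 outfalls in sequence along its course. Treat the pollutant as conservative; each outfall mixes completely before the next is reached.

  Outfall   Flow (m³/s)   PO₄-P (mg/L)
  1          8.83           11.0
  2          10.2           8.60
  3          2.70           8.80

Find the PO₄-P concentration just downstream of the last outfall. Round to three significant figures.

2.71 mg/L

Outfall 1: combined Q = 66.13 m³/s; C = (57.30·0.09500 + 8.830·11.00)/66.13 = 1.551 mg/L.
Outfall 2: combined Q = 76.33 m³/s; C = (66.13·1.551 + 10.20·8.600)/76.33 = 2.493 mg/L.
Outfall 3: combined Q = 79.03 m³/s; C = (76.33·2.493 + 2.700·8.800)/79.03 = 2.709 mg/L.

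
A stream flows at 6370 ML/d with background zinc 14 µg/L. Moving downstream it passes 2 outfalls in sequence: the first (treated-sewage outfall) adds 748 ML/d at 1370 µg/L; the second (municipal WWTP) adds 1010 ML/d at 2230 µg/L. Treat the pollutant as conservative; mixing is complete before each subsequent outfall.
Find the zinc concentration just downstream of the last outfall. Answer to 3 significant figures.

Outfall 1: combined Q = 7118 ML/d; C = (6370·14.00 + 748.0·1370)/7118 = 156.5 µg/L.
Outfall 2: combined Q = 8128 ML/d; C = (7118·156.5 + 1010·2230)/8128 = 414.2 µg/L.

414 µg/L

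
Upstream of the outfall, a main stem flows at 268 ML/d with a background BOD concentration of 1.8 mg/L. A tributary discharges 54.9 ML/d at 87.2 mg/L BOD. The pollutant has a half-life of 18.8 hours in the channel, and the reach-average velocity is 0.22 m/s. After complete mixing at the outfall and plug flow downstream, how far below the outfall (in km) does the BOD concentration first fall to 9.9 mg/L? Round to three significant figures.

Conservation of mass: C = (268.0·1.800 + 54.90·87.20) / 322.9 = 5270/322.9 = 16.32 mg/L.
Half-life 18.8 h → k = ln 2 / 18.8 = 0.03687 h⁻¹ = 0.8849 d⁻¹.
Set 16.32·exp(−k·t) = 9.9 → t = ln(16.32/9.9)/k = 48810 s = 13.56 h.
Distance = v·t = 0.22·48810 = 10740 m = 10.74 km.

10.7 km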